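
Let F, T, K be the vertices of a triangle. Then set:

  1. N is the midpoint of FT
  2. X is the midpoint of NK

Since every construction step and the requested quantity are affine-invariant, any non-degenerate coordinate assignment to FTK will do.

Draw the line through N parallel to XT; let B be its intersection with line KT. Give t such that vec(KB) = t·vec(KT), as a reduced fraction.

t = 2

Work in coordinates with F = (0, 0), T = (1, 0), K = (0, 1).
1. N is the midpoint of FT ⇒ N = (1/2, 0)
2. X is the midpoint of NK ⇒ X = (1/4, 1/2)
through N parallel to XT: direction (3/4, -1/2); meets KT at B = (2, -1)
B = K + t·(T−K) with t = 2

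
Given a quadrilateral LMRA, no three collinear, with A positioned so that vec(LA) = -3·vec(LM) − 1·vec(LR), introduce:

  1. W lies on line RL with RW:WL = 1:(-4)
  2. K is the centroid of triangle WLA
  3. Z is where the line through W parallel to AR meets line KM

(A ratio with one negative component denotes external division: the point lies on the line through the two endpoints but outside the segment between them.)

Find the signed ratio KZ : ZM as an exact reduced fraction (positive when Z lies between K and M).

Choose coordinates L = (0, 0), M = (1, 0), R = (0, 1), A = (-3, -1).
1. W lies on line RL with RW:WL = 1:(-4) ⇒ W = (0, 4/3)
2. K is the centroid of triangle WLA ⇒ K = (-1, 1/9)
3. Z is where the line through W parallel to AR meets line KM ⇒ Z = (-23/13, 2/13)
Z = K + t·(M−K) with t = -5/13, so KZ:ZM = t:(1−t) = -5/13:18/13

KZ:ZM = -5/18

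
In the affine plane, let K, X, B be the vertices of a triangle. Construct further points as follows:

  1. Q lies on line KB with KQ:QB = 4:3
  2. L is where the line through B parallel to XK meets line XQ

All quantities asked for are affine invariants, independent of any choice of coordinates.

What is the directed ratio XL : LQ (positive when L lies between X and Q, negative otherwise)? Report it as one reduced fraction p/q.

XL:LQ = -7/3

Work in coordinates with K = (0, 0), X = (1, 0), B = (0, 1).
1. Q lies on line KB with KQ:QB = 4:3 ⇒ Q = (0, 4/7)
2. L is where the line through B parallel to XK meets line XQ ⇒ L = (-3/4, 1)
L = X + t·(Q−X) with t = 7/4, so XL:LQ = t:(1−t) = 7/4:-3/4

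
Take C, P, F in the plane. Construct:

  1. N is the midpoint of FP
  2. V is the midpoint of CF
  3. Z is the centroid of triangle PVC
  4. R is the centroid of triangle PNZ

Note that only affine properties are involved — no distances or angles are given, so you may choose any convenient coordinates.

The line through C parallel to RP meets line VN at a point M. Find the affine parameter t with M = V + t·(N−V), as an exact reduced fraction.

t = -7/4

Choose coordinates C = (0, 0), P = (1, 0), F = (0, 1).
1. N is the midpoint of FP ⇒ N = (1/2, 1/2)
2. V is the midpoint of CF ⇒ V = (0, 1/2)
3. Z is the centroid of triangle PVC ⇒ Z = (1/3, 1/6)
4. R is the centroid of triangle PNZ ⇒ R = (11/18, 2/9)
through C parallel to RP: direction (7/18, -2/9); meets VN at M = (-7/8, 1/2)
M = V + t·(N−V) with t = -7/4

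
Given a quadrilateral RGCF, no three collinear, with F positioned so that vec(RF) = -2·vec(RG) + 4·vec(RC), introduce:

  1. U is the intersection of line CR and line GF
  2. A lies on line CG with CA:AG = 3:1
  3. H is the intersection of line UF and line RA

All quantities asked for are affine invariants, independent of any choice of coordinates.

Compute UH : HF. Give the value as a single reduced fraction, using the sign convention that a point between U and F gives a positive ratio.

UH:HF = -2/7

Work in coordinates with R = (0, 0), G = (1, 0), C = (0, 1), F = (-2, 4).
1. U is the intersection of line CR and line GF ⇒ U = (0, 4/3)
2. A lies on line CG with CA:AG = 3:1 ⇒ A = (3/4, 1/4)
3. H is the intersection of line UF and line RA ⇒ H = (4/5, 4/15)
H = U + t·(F−U) with t = -2/5, so UH:HF = t:(1−t) = -2/5:7/5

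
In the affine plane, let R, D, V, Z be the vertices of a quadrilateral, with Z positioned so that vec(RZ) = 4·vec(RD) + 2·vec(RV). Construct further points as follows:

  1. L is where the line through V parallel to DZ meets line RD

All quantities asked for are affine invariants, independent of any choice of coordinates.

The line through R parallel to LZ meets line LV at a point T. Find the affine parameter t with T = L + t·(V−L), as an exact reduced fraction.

Assign R = (0, 0), D = (1, 0), V = (0, 1), Z = (4, 2) — the answer is frame-independent, so this choice is without loss of generality.
1. L is where the line through V parallel to DZ meets line RD ⇒ L = (-3/2, 0)
through R parallel to LZ: direction (11/2, 2); meets LV at T = (-33/10, -6/5)
T = L + t·(V−L) with t = -6/5

t = -6/5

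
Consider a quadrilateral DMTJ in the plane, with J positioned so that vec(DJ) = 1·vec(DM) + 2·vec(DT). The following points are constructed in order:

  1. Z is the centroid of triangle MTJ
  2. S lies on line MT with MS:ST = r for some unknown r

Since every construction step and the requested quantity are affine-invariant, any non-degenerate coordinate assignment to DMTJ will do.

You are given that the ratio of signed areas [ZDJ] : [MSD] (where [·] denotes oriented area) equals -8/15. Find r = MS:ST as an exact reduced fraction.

Work in coordinates with D = (0, 0), M = (1, 0), T = (0, 1), J = (1, 2).
1. Z is the centroid of triangle MTJ ⇒ Z = (2/3, 1)
2. With MS:ST = r, write λ = r/(r+1) so S = M + λ·(T−M); S is affine-linear in λ
Every point depending on S is an affine combination of S and λ-independent points, so each such coordinate is linear in λ; the λ² term in each signed area is a multiple of (T−M)×(T−M) = 0, so 2·[ZDJ] and 2·[MSD] are each linear in λ. Evaluating at λ=0 and λ=1:
  2·[ZDJ] = -1/3,   2·[MSD] = λ
So [ZDJ]:[MSD] = (-1/3) / (λ). Setting this equal to -8/15:
  -1/3 = -8/15·(λ)  ⇒  λ = 5/8
Then r = λ/(1−λ) = (5/8)/(3/8) = 5/3. Check: with r = 5/3, S = (3/8, 5/8) and [ZDJ]:[MSD] = -8/15 as required.

r = 5/3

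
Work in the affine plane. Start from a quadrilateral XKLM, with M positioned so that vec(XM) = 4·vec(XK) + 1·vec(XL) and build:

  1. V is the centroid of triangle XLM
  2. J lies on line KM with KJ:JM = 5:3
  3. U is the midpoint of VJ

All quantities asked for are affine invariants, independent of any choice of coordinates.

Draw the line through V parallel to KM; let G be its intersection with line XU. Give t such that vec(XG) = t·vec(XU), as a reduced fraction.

Set X = (0, 0), K = (1, 0), L = (0, 1), M = (4, 1); any affine frame gives the same invariant.
1. V is the centroid of triangle XLM ⇒ V = (4/3, 2/3)
2. J lies on line KM with KJ:JM = 5:3 ⇒ J = (23/8, 5/8)
3. U is the midpoint of VJ ⇒ U = (101/48, 31/48)
through V parallel to KM: direction (3, 1); meets XU at G = (-101/12, -31/12)
G = X + t·(U−X) with t = -4

t = -4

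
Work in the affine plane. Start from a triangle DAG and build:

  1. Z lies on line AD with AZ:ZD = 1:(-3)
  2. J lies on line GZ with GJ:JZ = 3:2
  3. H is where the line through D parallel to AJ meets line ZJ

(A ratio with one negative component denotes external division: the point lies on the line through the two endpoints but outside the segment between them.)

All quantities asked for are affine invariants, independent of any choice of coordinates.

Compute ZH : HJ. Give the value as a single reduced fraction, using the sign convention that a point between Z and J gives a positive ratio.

ZH:HJ = -3/2

Assign D = (0, 0), A = (1, 0), G = (0, 1) — the answer is frame-independent, so this choice is without loss of generality.
1. Z lies on line AD with AZ:ZD = 1:(-3) ⇒ Z = (3/2, 0)
2. J lies on line GZ with GJ:JZ = 3:2 ⇒ J = (9/10, 2/5)
3. H is where the line through D parallel to AJ meets line ZJ ⇒ H = (-3/10, 6/5)
H = Z + t·(J−Z) with t = 3, so ZH:HJ = t:(1−t) = 3:-2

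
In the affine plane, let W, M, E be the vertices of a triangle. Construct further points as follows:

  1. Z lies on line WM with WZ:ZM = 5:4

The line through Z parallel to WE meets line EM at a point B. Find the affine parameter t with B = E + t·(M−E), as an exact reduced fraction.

Work in coordinates with W = (0, 0), M = (1, 0), E = (0, 1).
1. Z lies on line WM with WZ:ZM = 5:4 ⇒ Z = (5/9, 0)
through Z parallel to WE: direction (0, 1); meets EM at B = (5/9, 4/9)
B = E + t·(M−E) with t = 5/9

t = 5/9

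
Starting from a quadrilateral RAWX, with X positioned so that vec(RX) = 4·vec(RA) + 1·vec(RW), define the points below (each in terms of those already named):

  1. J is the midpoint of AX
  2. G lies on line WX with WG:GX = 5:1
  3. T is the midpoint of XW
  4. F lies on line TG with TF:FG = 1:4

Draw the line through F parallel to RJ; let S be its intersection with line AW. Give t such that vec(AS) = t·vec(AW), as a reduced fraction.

t = 28/45

Work in coordinates with R = (0, 0), A = (1, 0), W = (0, 1), X = (4, 1).
1. J is the midpoint of AX ⇒ J = (5/2, 1/2)
2. G lies on line WX with WG:GX = 5:1 ⇒ G = (10/3, 1)
3. T is the midpoint of XW ⇒ T = (2, 1)
4. F lies on line TG with TF:FG = 1:4 ⇒ F = (34/15, 1)
through F parallel to RJ: direction (5/2, 1/2); meets AW at S = (17/45, 28/45)
S = A + t·(W−A) with t = 28/45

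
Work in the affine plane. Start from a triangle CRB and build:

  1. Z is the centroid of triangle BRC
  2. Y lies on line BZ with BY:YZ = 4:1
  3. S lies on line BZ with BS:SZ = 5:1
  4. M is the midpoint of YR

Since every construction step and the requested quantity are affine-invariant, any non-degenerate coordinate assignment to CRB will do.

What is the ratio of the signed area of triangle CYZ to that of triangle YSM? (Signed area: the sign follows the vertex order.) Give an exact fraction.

Choose coordinates C = (0, 0), R = (1, 0), B = (0, 1).
1. Z is the centroid of triangle BRC ⇒ Z = (1/3, 1/3)
2. Y lies on line BZ with BY:YZ = 4:1 ⇒ Y = (4/15, 7/15)
3. S lies on line BZ with BS:SZ = 5:1 ⇒ S = (5/18, 4/9)
4. M is the midpoint of YR ⇒ M = (19/30, 7/30)
2·[CYZ] = -1/15, 2·[YSM] = 1/180
[CYZ]:[YSM] = -1/15:1/180 = -12

[CYZ]:[YSM] = -12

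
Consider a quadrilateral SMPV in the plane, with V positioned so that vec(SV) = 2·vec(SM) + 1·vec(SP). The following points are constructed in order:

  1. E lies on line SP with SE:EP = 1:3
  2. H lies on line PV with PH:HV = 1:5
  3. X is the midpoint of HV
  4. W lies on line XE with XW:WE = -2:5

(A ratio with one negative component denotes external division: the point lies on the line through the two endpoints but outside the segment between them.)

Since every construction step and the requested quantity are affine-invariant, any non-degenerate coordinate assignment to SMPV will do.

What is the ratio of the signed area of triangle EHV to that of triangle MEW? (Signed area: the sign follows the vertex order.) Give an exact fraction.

[EHV]:[MEW] = 18/25

Set S = (0, 0), M = (1, 0), P = (0, 1), V = (2, 1); any affine frame gives the same invariant.
1. E lies on line SP with SE:EP = 1:3 ⇒ E = (0, 1/4)
2. H lies on line PV with PH:HV = 1:5 ⇒ H = (1/3, 1)
3. X is the midpoint of HV ⇒ X = (7/6, 1)
4. W lies on line XE with XW:WE = -2:5 ⇒ W = (35/18, 3/2)
2·[EHV] = -5/4, 2·[MEW] = -125/72
[EHV]:[MEW] = -5/4:-125/72 = 18/25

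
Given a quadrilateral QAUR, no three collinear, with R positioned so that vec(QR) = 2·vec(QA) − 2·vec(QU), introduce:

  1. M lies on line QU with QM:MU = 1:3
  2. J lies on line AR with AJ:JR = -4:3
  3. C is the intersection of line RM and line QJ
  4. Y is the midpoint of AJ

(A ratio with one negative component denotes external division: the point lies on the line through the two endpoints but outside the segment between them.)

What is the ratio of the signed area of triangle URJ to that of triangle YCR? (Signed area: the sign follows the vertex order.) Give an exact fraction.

Assign Q = (0, 0), A = (1, 0), U = (0, 1), R = (2, -2) — the answer is frame-independent, so this choice is without loss of generality.
1. M lies on line QU with QM:MU = 1:3 ⇒ M = (0, 1/4)
2. J lies on line AR with AJ:JR = -4:3 ⇒ J = (5, -8)
3. C is the intersection of line RM and line QJ ⇒ C = (-10/19, 16/19)
4. Y is the midpoint of AJ ⇒ Y = (3, -4)
2·[URJ] = -3, 2·[YCR] = -42/19
[URJ]:[YCR] = -3:-42/19 = 19/14

[URJ]:[YCR] = 19/14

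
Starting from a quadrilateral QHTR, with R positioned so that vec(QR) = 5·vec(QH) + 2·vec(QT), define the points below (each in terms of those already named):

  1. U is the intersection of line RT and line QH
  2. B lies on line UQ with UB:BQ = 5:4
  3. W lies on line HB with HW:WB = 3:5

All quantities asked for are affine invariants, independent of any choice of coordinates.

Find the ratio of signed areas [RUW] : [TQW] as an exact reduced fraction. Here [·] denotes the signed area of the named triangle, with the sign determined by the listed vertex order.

[RUW]:[TQW] = -46

Set Q = (0, 0), H = (1, 0), T = (0, 1), R = (5, 2); any affine frame gives the same invariant.
1. U is the intersection of line RT and line QH ⇒ U = (-5, 0)
2. B lies on line UQ with UB:BQ = 5:4 ⇒ B = (-20/9, 0)
3. W lies on line HB with HW:WB = 3:5 ⇒ W = (-5/24, 0)
2·[RUW] = 115/12, 2·[TQW] = -5/24
[RUW]:[TQW] = 115/12:-5/24 = -46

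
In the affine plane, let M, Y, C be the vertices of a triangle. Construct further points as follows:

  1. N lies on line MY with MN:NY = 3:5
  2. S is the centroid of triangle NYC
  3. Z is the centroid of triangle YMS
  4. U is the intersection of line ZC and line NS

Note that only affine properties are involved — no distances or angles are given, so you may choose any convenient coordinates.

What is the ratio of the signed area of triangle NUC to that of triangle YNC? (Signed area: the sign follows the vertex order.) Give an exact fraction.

[NUC]:[YNC] = -11/51

Set M = (0, 0), Y = (1, 0), C = (0, 1); any affine frame gives the same invariant.
1. N lies on line MY with MN:NY = 3:5 ⇒ N = (3/8, 0)
2. S is the centroid of triangle NYC ⇒ S = (11/24, 1/3)
3. Z is the centroid of triangle YMS ⇒ Z = (35/72, 1/9)
4. U is the intersection of line ZC and line NS ⇒ U = (175/408, 11/51)
2·[NUC] = 55/408, 2·[YNC] = -5/8
[NUC]:[YNC] = 55/408:-5/8 = -11/51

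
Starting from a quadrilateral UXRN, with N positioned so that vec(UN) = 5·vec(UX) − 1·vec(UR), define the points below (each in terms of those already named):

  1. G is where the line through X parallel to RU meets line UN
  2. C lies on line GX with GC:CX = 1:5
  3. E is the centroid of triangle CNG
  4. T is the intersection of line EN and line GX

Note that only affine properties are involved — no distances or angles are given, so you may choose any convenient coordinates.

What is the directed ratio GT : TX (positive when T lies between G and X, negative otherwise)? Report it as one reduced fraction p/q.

Choose coordinates U = (0, 0), X = (1, 0), R = (0, 1), N = (5, -1).
1. G is where the line through X parallel to RU meets line UN ⇒ G = (1, -1/5)
2. C lies on line GX with GC:CX = 1:5 ⇒ C = (1, -1/6)
3. E is the centroid of triangle CNG ⇒ E = (7/3, -41/90)
4. T is the intersection of line EN and line GX ⇒ T = (1, -11/60)
T = G + t·(X−G) with t = 1/12, so GT:TX = t:(1−t) = 1/12:11/12

GT:TX = 1/11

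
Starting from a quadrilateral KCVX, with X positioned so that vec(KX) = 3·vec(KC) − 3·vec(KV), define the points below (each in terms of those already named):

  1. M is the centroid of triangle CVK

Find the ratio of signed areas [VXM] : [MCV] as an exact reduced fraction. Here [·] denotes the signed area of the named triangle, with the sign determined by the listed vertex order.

Set K = (0, 0), C = (1, 0), V = (0, 1), X = (3, -3); any affine frame gives the same invariant.
1. M is the centroid of triangle CVK ⇒ M = (1/3, 1/3)
2·[VXM] = -2/3, 2·[MCV] = 1/3
[VXM]:[MCV] = -2/3:1/3 = -2

[VXM]:[MCV] = -2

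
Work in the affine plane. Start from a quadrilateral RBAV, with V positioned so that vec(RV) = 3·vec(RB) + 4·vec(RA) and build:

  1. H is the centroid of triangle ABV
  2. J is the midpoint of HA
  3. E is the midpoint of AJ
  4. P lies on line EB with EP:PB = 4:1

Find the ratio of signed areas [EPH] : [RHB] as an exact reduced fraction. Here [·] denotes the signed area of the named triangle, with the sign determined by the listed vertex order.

[EPH]:[RHB] = -18/25

Assign R = (0, 0), B = (1, 0), A = (0, 1), V = (3, 4) — the answer is frame-independent, so this choice is without loss of generality.
1. H is the centroid of triangle ABV ⇒ H = (4/3, 5/3)
2. J is the midpoint of HA ⇒ J = (2/3, 4/3)
3. E is the midpoint of AJ ⇒ E = (1/3, 7/6)
4. P lies on line EB with EP:PB = 4:1 ⇒ P = (13/15, 7/30)
2·[EPH] = 6/5, 2·[RHB] = -5/3
[EPH]:[RHB] = 6/5:-5/3 = -18/25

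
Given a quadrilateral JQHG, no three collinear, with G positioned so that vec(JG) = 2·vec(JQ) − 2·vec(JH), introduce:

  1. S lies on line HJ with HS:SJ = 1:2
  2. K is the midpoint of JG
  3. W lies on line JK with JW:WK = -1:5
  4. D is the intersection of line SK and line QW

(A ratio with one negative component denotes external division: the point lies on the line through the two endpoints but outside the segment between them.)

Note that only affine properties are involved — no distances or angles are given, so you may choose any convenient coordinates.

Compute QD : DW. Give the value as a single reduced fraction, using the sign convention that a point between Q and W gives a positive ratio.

Work in coordinates with J = (0, 0), Q = (1, 0), H = (0, 1), G = (2, -2).
1. S lies on line HJ with HS:SJ = 1:2 ⇒ S = (0, 2/3)
2. K is the midpoint of JG ⇒ K = (1, -1)
3. W lies on line JK with JW:WK = -1:5 ⇒ W = (-1/4, 1/4)
4. D is the intersection of line SK and line QW ⇒ D = (7/22, 3/22)
D = Q + t·(W−Q) with t = 6/11, so QD:DW = t:(1−t) = 6/11:5/11

QD:DW = 6/5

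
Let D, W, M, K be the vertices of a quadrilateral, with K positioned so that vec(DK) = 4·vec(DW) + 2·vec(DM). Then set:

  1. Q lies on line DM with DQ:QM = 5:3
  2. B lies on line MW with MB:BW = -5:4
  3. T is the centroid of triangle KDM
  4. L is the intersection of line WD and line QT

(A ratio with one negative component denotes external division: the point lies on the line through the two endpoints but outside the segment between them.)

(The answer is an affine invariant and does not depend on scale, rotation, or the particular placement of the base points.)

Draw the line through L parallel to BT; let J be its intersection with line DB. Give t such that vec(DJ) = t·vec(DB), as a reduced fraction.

t = -100/93

Work in coordinates with D = (0, 0), W = (1, 0), M = (0, 1), K = (4, 2).
1. Q lies on line DM with DQ:QM = 5:3 ⇒ Q = (0, 5/8)
2. B lies on line MW with MB:BW = -5:4 ⇒ B = (5, -4)
3. T is the centroid of triangle KDM ⇒ T = (4/3, 1)
4. L is the intersection of line WD and line QT ⇒ L = (-20/9, 0)
through L parallel to BT: direction (-11/3, 5); meets DB at J = (-500/93, 400/93)
J = D + t·(B−D) with t = -100/93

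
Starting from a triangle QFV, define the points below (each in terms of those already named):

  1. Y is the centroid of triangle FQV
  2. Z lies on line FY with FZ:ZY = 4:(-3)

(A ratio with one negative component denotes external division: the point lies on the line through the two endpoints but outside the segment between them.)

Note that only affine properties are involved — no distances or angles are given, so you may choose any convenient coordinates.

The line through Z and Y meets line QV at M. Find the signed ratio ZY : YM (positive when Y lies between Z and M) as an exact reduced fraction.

Set Q = (0, 0), F = (1, 0), V = (0, 1); any affine frame gives the same invariant.
1. Y is the centroid of triangle FQV ⇒ Y = (1/3, 1/3)
2. Z lies on line FY with FZ:ZY = 4:(-3) ⇒ Z = (-5/3, 4/3)
line ZY meets QV at M = (0, 1/2)
Y = Z + t·(M−Z) with t = 6/5, so ZY:YM = 6/5:-1/5

ZY:YM = -6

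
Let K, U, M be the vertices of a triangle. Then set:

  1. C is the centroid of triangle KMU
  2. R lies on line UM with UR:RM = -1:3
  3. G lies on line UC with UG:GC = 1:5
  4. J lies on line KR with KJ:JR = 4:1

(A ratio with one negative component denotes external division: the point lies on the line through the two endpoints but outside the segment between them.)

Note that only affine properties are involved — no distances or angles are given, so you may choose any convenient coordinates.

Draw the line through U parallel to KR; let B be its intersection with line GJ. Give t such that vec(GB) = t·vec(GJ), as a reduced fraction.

t = 1/19

Work in coordinates with K = (0, 0), U = (1, 0), M = (0, 1).
1. C is the centroid of triangle KMU ⇒ C = (1/3, 1/3)
2. R lies on line UM with UR:RM = -1:3 ⇒ R = (3/2, -1/2)
3. G lies on line UC with UG:GC = 1:5 ⇒ G = (8/9, 1/18)
4. J lies on line KR with KJ:JR = 4:1 ⇒ J = (6/5, -2/5)
through U parallel to KR: direction (3/2, -1/2); meets GJ at B = (86/95, 3/95)
B = G + t·(J−G) with t = 1/19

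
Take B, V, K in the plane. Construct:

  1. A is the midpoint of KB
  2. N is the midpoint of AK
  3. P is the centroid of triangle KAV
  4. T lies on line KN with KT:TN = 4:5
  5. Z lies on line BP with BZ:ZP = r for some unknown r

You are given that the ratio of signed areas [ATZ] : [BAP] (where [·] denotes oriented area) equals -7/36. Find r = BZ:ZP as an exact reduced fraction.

r = -1/5

Work in coordinates with B = (0, 0), V = (1, 0), K = (0, 1).
1. A is the midpoint of KB ⇒ A = (0, 1/2)
2. N is the midpoint of AK ⇒ N = (0, 3/4)
3. P is the centroid of triangle KAV ⇒ P = (1/3, 1/2)
4. T lies on line KN with KT:TN = 4:5 ⇒ T = (0, 8/9)
5. With BZ:ZP = r, write λ = r/(r+1) so Z = B + λ·(P−B); Z is affine-linear in λ
Every point depending on Z is an affine combination of Z and λ-independent points, so each such coordinate is linear in λ; the λ² term in each signed area is a multiple of (P−B)×(P−B) = 0, so 2·[ATZ] and 2·[BAP] are each linear in λ. Evaluating at λ=0 and λ=1:
  2·[ATZ] = -7/54·λ,   2·[BAP] = -1/6
So [ATZ]:[BAP] = (-7/54·λ) / (-1/6). Setting this equal to -7/36:
  -7/54·λ = -7/36·(-1/6)  ⇒  λ = -1/4
Then r = λ/(1−λ) = (-1/4)/(5/4) = -1/5. Check: with r = -1/5, Z = (-1/12, -1/8) and [ATZ]:[BAP] = -7/36 as required.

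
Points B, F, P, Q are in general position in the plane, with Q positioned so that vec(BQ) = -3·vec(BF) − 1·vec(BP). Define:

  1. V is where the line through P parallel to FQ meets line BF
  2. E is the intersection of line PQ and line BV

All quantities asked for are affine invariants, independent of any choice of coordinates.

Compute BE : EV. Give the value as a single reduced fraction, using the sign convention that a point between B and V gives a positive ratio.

Work in coordinates with B = (0, 0), F = (1, 0), P = (0, 1), Q = (-3, -1).
1. V is where the line through P parallel to FQ meets line BF ⇒ V = (-4, 0)
2. E is the intersection of line PQ and line BV ⇒ E = (-3/2, 0)
E = B + t·(V−B) with t = 3/8, so BE:EV = t:(1−t) = 3/8:5/8

BE:EV = 3/5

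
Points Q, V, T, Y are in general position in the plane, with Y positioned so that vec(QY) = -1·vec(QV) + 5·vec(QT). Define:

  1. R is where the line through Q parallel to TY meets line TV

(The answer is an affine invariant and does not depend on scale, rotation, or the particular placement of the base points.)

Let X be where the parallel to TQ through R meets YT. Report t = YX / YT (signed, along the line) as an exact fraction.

Assign Q = (0, 0), V = (1, 0), T = (0, 1), Y = (-1, 5) — the answer is frame-independent, so this choice is without loss of generality.
1. R is where the line through Q parallel to TY meets line TV ⇒ R = (-1/3, 4/3)
through R parallel to TQ: direction (0, -1); meets YT at X = (-1/3, 7/3)
X = Y + t·(T−Y) with t = 2/3

t = 2/3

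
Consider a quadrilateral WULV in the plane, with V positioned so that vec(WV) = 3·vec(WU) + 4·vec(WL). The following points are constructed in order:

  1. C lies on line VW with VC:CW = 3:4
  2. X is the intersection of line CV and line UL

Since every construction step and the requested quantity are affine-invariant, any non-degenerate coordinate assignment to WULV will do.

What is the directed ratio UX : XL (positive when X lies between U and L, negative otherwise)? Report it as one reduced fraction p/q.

UX:XL = 4/3

Assign W = (0, 0), U = (1, 0), L = (0, 1), V = (3, 4) — the answer is frame-independent, so this choice is without loss of generality.
1. C lies on line VW with VC:CW = 3:4 ⇒ C = (12/7, 16/7)
2. X is the intersection of line CV and line UL ⇒ X = (3/7, 4/7)
X = U + t·(L−U) with t = 4/7, so UX:XL = t:(1−t) = 4/7:3/7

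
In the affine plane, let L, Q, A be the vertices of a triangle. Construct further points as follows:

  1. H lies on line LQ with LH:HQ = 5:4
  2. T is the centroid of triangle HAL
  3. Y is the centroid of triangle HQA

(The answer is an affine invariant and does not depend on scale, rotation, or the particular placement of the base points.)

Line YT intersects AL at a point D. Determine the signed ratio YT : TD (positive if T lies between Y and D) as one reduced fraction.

YT:TD = 9/5

Assign L = (0, 0), Q = (1, 0), A = (0, 1) — the answer is frame-independent, so this choice is without loss of generality.
1. H lies on line LQ with LH:HQ = 5:4 ⇒ H = (5/9, 0)
2. T is the centroid of triangle HAL ⇒ T = (5/27, 1/3)
3. Y is the centroid of triangle HQA ⇒ Y = (14/27, 1/3)
line YT meets AL at D = (0, 1/3)
T = Y + t·(D−Y) with t = 9/14, so YT:TD = 9/14:5/14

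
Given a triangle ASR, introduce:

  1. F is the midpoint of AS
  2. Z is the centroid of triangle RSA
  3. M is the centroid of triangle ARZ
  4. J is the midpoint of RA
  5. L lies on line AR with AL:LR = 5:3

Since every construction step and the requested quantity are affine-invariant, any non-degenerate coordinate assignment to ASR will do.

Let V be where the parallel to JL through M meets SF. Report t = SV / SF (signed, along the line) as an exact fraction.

t = 16/9

Work in coordinates with A = (0, 0), S = (1, 0), R = (0, 1).
1. F is the midpoint of AS ⇒ F = (1/2, 0)
2. Z is the centroid of triangle RSA ⇒ Z = (1/3, 1/3)
3. M is the centroid of triangle ARZ ⇒ M = (1/9, 4/9)
4. J is the midpoint of RA ⇒ J = (0, 1/2)
5. L lies on line AR with AL:LR = 5:3 ⇒ L = (0, 5/8)
through M parallel to JL: direction (0, 1/8); meets SF at V = (1/9, 0)
V = S + t·(F−S) with t = 16/9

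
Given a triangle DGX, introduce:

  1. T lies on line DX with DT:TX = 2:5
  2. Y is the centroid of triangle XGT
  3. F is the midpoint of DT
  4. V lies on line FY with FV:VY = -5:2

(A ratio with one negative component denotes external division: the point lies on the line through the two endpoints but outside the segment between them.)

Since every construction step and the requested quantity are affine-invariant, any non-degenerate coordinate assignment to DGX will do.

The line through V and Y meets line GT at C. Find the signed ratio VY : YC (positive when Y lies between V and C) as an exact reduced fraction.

Work in coordinates with D = (0, 0), G = (1, 0), X = (0, 1).
1. T lies on line DX with DT:TX = 2:5 ⇒ T = (0, 2/7)
2. Y is the centroid of triangle XGT ⇒ Y = (1/3, 3/7)
3. F is the midpoint of DT ⇒ F = (0, 1/7)
4. V lies on line FY with FV:VY = -5:2 ⇒ V = (5/9, 13/21)
line VY meets GT at C = (1/8, 1/4)
Y = V + t·(C−V) with t = 16/31, so VY:YC = 16/31:15/31

VY:YC = 16/15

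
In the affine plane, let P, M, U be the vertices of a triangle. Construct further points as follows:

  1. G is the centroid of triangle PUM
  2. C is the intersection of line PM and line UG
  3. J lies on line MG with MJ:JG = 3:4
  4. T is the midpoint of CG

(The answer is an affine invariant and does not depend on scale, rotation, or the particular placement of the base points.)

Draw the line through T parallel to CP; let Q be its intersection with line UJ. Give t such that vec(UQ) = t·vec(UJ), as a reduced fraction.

Assign P = (0, 0), M = (1, 0), U = (0, 1) — the answer is frame-independent, so this choice is without loss of generality.
1. G is the centroid of triangle PUM ⇒ G = (1/3, 1/3)
2. C is the intersection of line PM and line UG ⇒ C = (1/2, 0)
3. J lies on line MG with MJ:JG = 3:4 ⇒ J = (5/7, 1/7)
4. T is the midpoint of CG ⇒ T = (5/12, 1/6)
through T parallel to CP: direction (-1/2, 0); meets UJ at Q = (25/36, 1/6)
Q = U + t·(J−U) with t = 35/36

t = 35/36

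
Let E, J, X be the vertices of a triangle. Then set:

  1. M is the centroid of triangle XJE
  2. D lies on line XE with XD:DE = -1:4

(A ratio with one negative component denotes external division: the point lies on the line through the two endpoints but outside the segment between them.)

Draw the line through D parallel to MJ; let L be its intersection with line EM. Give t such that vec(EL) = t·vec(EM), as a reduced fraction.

t = 8/3

Set E = (0, 0), J = (1, 0), X = (0, 1); any affine frame gives the same invariant.
1. M is the centroid of triangle XJE ⇒ M = (1/3, 1/3)
2. D lies on line XE with XD:DE = -1:4 ⇒ D = (0, 4/3)
through D parallel to MJ: direction (2/3, -1/3); meets EM at L = (8/9, 8/9)
L = E + t·(M−E) with t = 8/3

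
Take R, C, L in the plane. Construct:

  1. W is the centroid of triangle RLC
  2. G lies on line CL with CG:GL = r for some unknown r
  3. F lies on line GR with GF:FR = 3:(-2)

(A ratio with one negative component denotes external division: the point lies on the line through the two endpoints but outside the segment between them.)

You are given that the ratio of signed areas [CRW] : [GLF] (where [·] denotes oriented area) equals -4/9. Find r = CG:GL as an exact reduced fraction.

Assign R = (0, 0), C = (1, 0), L = (0, 1) — the answer is frame-independent, so this choice is without loss of generality.
1. W is the centroid of triangle RLC ⇒ W = (1/3, 1/3)
2. With CG:GL = r, write λ = r/(r+1) so G = C + λ·(L−C); G is affine-linear in λ
3. F lies on line GR with GF:FR = 3:(-2) ⇒ F is an affine combination of earlier points and hence also affine-linear in λ
Every point depending on G is an affine combination of G and λ-independent points, so each such coordinate is linear in λ; the λ² term in each signed area is a multiple of (L−C)×(L−C) = 0, so 2·[CRW] and 2·[GLF] are each linear in λ. Evaluating at λ=0 and λ=1:
  2·[CRW] = -1/3,   2·[GLF] = -3·λ + 3
So [CRW]:[GLF] = (-1/3) / (-3·λ + 3). Setting this equal to -4/9:
  -1/3 = -4/9·(-3·λ + 3)  ⇒  λ = 3/4
Then r = λ/(1−λ) = (3/4)/(1/4) = 3. Check: with r = 3, G = (1/4, 3/4) and [CRW]:[GLF] = -4/9 as required.

r = 3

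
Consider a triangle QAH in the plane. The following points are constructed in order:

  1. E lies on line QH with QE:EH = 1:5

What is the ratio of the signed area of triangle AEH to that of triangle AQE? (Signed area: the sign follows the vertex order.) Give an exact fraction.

Set Q = (0, 0), A = (1, 0), H = (0, 1); any affine frame gives the same invariant.
1. E lies on line QH with QE:EH = 1:5 ⇒ E = (0, 1/6)
2·[AEH] = -5/6, 2·[AQE] = -1/6
[AEH]:[AQE] = -5/6:-1/6 = 5

[AEH]:[AQE] = 5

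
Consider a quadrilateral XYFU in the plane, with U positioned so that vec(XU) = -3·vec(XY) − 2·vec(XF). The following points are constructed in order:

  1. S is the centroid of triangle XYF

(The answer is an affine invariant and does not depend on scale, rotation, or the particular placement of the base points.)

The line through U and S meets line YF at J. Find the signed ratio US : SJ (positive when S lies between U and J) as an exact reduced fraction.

US:SJ = 17

Set X = (0, 0), Y = (1, 0), F = (0, 1), U = (-3, -2); any affine frame gives the same invariant.
1. S is the centroid of triangle XYF ⇒ S = (1/3, 1/3)
line US meets YF at J = (9/17, 8/17)
S = U + t·(J−U) with t = 17/18, so US:SJ = 17/18:1/18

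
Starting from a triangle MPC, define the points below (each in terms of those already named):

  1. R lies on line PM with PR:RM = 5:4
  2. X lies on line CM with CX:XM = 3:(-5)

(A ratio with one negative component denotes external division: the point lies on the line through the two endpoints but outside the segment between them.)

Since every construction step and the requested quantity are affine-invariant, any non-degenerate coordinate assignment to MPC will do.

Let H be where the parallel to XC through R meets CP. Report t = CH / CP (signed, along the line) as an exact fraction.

Set M = (0, 0), P = (1, 0), C = (0, 1); any affine frame gives the same invariant.
1. R lies on line PM with PR:RM = 5:4 ⇒ R = (4/9, 0)
2. X lies on line CM with CX:XM = 3:(-5) ⇒ X = (0, 5/2)
through R parallel to XC: direction (0, -3/2); meets CP at H = (4/9, 5/9)
H = C + t·(P−C) with t = 4/9

t = 4/9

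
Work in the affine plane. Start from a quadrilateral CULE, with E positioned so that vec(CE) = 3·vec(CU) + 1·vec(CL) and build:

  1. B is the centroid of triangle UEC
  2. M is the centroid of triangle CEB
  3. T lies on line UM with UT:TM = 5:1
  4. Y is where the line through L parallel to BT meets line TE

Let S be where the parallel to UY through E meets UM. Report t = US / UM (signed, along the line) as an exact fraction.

t = 5/4

Choose coordinates C = (0, 0), U = (1, 0), L = (0, 1), E = (3, 1).
1. B is the centroid of triangle UEC ⇒ B = (4/3, 1/3)
2. M is the centroid of triangle CEB ⇒ M = (13/9, 4/9)
3. T lies on line UM with UT:TM = 5:1 ⇒ T = (37/27, 10/27)
4. Y is where the line through L parallel to BT meets line TE ⇒ Y = (-17/9, -8/9)
through E parallel to UY: direction (-26/9, -8/9); meets UM at S = (14/9, 5/9)
S = U + t·(M−U) with t = 5/4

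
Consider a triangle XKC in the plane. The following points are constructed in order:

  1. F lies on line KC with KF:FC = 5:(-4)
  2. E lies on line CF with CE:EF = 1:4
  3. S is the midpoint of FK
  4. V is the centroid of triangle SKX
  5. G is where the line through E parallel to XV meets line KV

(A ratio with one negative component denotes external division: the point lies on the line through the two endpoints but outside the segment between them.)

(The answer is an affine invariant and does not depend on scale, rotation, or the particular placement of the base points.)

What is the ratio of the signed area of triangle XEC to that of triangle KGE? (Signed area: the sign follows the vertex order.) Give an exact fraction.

Choose coordinates X = (0, 0), K = (1, 0), C = (0, 1).
1. F lies on line KC with KF:FC = 5:(-4) ⇒ F = (-4, 5)
2. E lies on line CF with CE:EF = 1:4 ⇒ E = (-4/5, 9/5)
3. S is the midpoint of FK ⇒ S = (-3/2, 5/2)
4. V is the centroid of triangle SKX ⇒ V = (-1/6, 5/6)
5. G is where the line through E parallel to XV meets line KV ⇒ G = (-17/25, 6/5)
2·[XEC] = -4/5, 2·[KGE] = -108/125
[XEC]:[KGE] = -4/5:-108/125 = 25/27

[XEC]:[KGE] = 25/27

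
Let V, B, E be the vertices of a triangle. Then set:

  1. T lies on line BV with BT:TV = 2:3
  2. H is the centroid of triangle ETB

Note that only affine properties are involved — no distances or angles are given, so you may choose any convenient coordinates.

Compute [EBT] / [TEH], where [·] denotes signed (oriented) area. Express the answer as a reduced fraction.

[EBT]:[TEH] = 3

Choose coordinates V = (0, 0), B = (1, 0), E = (0, 1).
1. T lies on line BV with BT:TV = 2:3 ⇒ T = (3/5, 0)
2. H is the centroid of triangle ETB ⇒ H = (8/15, 1/3)
2·[EBT] = -2/5, 2·[TEH] = -2/15
[EBT]:[TEH] = -2/5:-2/15 = 3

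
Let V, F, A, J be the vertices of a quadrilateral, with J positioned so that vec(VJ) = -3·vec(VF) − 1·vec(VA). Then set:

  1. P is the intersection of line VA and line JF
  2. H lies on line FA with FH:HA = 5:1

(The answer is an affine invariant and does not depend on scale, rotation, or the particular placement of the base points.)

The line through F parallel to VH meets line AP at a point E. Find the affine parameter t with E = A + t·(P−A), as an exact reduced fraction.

t = 24/5

Set V = (0, 0), F = (1, 0), A = (0, 1), J = (-3, -1); any affine frame gives the same invariant.
1. P is the intersection of line VA and line JF ⇒ P = (0, -1/4)
2. H lies on line FA with FH:HA = 5:1 ⇒ H = (1/6, 5/6)
through F parallel to VH: direction (1/6, 5/6); meets AP at E = (0, -5)
E = A + t·(P−A) with t = 24/5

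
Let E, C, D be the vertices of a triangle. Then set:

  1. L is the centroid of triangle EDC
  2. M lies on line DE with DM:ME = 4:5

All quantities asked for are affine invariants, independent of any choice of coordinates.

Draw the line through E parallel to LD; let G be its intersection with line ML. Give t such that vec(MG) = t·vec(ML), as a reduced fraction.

t = -5/4

Work in coordinates with E = (0, 0), C = (1, 0), D = (0, 1).
1. L is the centroid of triangle EDC ⇒ L = (1/3, 1/3)
2. M lies on line DE with DM:ME = 4:5 ⇒ M = (0, 5/9)
through E parallel to LD: direction (-1/3, 2/3); meets ML at G = (-5/12, 5/6)
G = M + t·(L−M) with t = -5/4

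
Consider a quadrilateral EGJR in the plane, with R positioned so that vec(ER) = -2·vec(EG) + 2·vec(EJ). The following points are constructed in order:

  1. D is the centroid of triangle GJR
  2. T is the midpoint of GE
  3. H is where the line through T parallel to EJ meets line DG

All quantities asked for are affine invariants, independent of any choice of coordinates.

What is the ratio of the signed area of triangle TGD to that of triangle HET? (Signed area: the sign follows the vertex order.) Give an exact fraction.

[TGD]:[HET] = 8/3

Set E = (0, 0), G = (1, 0), J = (0, 1), R = (-2, 2); any affine frame gives the same invariant.
1. D is the centroid of triangle GJR ⇒ D = (-1/3, 1)
2. T is the midpoint of GE ⇒ T = (1/2, 0)
3. H is where the line through T parallel to EJ meets line DG ⇒ H = (1/2, 3/8)
2·[TGD] = 1/2, 2·[HET] = 3/16
[TGD]:[HET] = 1/2:3/16 = 8/3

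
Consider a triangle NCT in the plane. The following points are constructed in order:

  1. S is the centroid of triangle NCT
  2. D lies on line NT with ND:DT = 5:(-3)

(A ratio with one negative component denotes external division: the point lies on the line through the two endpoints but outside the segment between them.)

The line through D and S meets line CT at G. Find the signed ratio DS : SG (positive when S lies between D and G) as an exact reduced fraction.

DS:SG = -11/2

Set N = (0, 0), C = (1, 0), T = (0, 1); any affine frame gives the same invariant.
1. S is the centroid of triangle NCT ⇒ S = (1/3, 1/3)
2. D lies on line NT with ND:DT = 5:(-3) ⇒ D = (0, 5/2)
line DS meets CT at G = (3/11, 8/11)
S = D + t·(G−D) with t = 11/9, so DS:SG = 11/9:-2/9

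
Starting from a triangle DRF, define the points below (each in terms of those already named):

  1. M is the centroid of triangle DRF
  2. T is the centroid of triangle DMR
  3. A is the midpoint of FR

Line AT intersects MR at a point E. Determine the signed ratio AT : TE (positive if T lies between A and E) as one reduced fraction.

Assign D = (0, 0), R = (1, 0), F = (0, 1) — the answer is frame-independent, so this choice is without loss of generality.
1. M is the centroid of triangle DRF ⇒ M = (1/3, 1/3)
2. T is the centroid of triangle DMR ⇒ T = (4/9, 1/9)
3. A is the midpoint of FR ⇒ A = (1/2, 1/2)
line AT meets MR at E = (7/15, 4/15)
T = A + t·(E−A) with t = 5/3, so AT:TE = 5/3:-2/3

AT:TE = -5/2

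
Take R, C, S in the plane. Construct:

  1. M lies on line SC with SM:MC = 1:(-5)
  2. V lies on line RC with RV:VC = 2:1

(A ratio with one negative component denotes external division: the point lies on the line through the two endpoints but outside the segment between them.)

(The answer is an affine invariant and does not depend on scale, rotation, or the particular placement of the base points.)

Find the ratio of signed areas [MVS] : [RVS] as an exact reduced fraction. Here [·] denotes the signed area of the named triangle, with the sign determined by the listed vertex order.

[MVS]:[RVS] = 1/8

Set R = (0, 0), C = (1, 0), S = (0, 1); any affine frame gives the same invariant.
1. M lies on line SC with SM:MC = 1:(-5) ⇒ M = (-1/4, 5/4)
2. V lies on line RC with RV:VC = 2:1 ⇒ V = (2/3, 0)
2·[MVS] = 1/12, 2·[RVS] = 2/3
[MVS]:[RVS] = 1/12:2/3 = 1/8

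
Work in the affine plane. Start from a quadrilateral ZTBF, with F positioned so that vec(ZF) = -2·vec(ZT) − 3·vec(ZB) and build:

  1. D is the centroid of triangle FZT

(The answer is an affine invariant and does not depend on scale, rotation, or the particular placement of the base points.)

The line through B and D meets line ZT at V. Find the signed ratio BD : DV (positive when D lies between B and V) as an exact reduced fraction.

BD:DV = -2

Assign Z = (0, 0), T = (1, 0), B = (0, 1), F = (-2, -3) — the answer is frame-independent, so this choice is without loss of generality.
1. D is the centroid of triangle FZT ⇒ D = (-1/3, -1)
line BD meets ZT at V = (-1/6, 0)
D = B + t·(V−B) with t = 2, so BD:DV = 2:-1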